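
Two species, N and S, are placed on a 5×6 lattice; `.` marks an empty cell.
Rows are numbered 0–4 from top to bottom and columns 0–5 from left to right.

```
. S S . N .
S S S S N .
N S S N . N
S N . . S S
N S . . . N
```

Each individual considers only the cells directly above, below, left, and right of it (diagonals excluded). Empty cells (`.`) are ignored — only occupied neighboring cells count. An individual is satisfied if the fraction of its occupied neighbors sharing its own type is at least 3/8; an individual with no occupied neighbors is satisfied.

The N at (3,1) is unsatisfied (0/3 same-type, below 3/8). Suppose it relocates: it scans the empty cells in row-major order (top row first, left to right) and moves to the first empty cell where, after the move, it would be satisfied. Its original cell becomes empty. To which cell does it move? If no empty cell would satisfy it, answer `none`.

Vacating (3,1). Empty cells in order:
  (0,0): 0/2 same-type → still unsatisfied.
  (0,3): 1/3 same-type → still unsatisfied.
  (0,5): 1/1 same-type → satisfied — stop here.

(0,5)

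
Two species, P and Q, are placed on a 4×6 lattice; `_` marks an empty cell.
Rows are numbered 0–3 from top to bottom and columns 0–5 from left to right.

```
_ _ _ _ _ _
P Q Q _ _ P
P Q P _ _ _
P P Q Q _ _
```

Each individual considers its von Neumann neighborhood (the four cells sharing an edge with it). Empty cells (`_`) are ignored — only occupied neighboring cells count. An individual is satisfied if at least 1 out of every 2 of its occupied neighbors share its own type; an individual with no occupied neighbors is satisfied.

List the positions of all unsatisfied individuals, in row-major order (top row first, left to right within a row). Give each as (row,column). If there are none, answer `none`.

(1,0)P 1/2 ok
(1,1)Q 2/3 ok
(1,2)Q 1/2 ok
(1,5)P 0/0 ok
(2,0)P 2/3 ok
(2,1)Q 1/4 unhappy
(2,2)P 0/3 unhappy
(3,0)P 2/2 ok
(3,1)P 1/3 unhappy
(3,2)Q 1/3 unhappy
(3,3)Q 1/1 ok

(2,1), (2,2), (3,1), (3,2)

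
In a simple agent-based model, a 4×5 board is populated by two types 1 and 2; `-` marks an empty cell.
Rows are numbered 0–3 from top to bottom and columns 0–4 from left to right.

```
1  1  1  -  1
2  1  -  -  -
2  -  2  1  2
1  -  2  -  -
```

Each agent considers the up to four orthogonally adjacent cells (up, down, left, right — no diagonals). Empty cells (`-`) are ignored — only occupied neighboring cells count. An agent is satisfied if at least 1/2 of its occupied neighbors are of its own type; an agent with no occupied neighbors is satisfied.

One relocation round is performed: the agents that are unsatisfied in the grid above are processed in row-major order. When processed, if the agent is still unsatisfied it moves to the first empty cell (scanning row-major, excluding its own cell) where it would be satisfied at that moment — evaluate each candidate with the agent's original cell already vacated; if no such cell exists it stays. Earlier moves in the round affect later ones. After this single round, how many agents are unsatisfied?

1

Initially unsatisfied (in order): (1,0), (2,3), (2,4), (3,0).
  (1,0) → (1,4).
  (2,3) → (0,3).
  (2,4): now satisfied by earlier moves; stays.
  (3,0) → (1,0).
Resulting grid:
1 1 1 1 1
1 1 - - 2
2 - 2 - 2
- - 2 - -
Unsatisfied now: (2,0).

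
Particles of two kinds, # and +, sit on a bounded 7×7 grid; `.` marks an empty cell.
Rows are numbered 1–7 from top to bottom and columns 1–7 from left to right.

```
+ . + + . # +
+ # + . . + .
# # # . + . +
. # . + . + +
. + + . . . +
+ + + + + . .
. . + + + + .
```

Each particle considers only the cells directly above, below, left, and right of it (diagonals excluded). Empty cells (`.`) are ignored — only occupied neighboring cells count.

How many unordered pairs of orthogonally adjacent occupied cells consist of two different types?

Scan each occupied cell's neighbors to the right and below so each pair is counted once.
Row 1: +(1,1)–+(2,1)= +(1,3)–+(1,4)= +(1,3)–+(2,3)= #(1,6)–+(1,7)≠ #(1,6)–+(2,6)≠  → 2/5 unlike.
Row 2: +(2,1)–#(2,2)≠ +(2,1)–#(3,1)≠ #(2,2)–+(2,3)≠ #(2,2)–#(3,2)= +(2,3)–#(3,3)≠  → 4/5 unlike.
Row 3: #(3,1)–#(3,2)= #(3,2)–#(3,3)= #(3,2)–#(4,2)= +(3,7)–+(4,7)=  → 0/4 unlike.
Row 4: #(4,2)–+(5,2)≠ +(4,6)–+(4,7)= +(4,7)–+(5,7)=  → 1/3 unlike.
Row 5: +(5,2)–+(5,3)= +(5,2)–+(6,2)= +(5,3)–+(6,3)=  → 0/3 unlike.
Row 6: +(6,1)–+(6,2)= +(6,2)–+(6,3)= +(6,3)–+(6,4)= +(6,3)–+(7,3)= +(6,4)–+(6,5)= +(6,4)–+(7,4)= +(6,5)–+(7,5)=  → 0/7 unlike.
Row 7: +(7,3)–+(7,4)= +(7,4)–+(7,5)= +(7,5)–+(7,6)=  → 0/3 unlike.
Total adjacent occupied pairs: 30; unlike-type pairs: 7.

7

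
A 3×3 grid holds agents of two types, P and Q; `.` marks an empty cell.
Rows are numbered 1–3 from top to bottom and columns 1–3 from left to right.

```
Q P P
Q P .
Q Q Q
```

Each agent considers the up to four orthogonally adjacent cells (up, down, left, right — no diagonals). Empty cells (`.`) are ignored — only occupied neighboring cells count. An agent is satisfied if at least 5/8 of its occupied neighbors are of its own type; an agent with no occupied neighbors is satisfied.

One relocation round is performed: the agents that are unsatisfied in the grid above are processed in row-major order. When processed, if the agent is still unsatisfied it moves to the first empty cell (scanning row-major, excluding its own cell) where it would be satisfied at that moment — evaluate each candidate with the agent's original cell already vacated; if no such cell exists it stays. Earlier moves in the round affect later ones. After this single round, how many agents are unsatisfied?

2

Initially unsatisfied (in order): (1,1), (2,2).
  (1,1): no empty cell satisfies it; stays.
  (2,2): no empty cell satisfies it; stays.
Resulting grid:
Q P P
Q P .
Q Q Q
Unsatisfied now: (1,1), (2,2).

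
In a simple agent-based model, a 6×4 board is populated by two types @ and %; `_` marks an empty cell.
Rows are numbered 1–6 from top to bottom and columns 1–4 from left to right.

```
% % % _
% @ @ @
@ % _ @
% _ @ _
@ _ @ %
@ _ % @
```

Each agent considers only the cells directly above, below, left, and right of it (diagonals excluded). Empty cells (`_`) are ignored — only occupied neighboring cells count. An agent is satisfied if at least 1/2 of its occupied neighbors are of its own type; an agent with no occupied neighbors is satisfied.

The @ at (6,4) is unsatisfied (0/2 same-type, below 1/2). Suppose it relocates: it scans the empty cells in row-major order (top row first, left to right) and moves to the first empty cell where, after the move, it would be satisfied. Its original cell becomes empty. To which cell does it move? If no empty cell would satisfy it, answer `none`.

Vacating (6,4). Empty cells in order:
  (1,4): 1/2 same-type → satisfied — stop here.

(1,4)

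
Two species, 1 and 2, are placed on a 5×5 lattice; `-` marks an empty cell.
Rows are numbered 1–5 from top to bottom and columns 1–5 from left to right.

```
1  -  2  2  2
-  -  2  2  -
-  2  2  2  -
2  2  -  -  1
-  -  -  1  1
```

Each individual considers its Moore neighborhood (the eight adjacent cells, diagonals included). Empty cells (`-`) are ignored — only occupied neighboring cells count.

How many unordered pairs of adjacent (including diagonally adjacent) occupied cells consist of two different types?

1

Scan each occupied cell's neighbors to the right and below (and the two forward diagonals) so each pair is counted once.
From row 1: 0 unlike of 7 pairs (running 0/7).
From row 2: 0 unlike of 6 pairs (running 0/13).
From row 3: 1 unlike of 6 pairs (running 1/19).
From row 4: 0 unlike of 3 pairs (running 1/22).
From row 5: 0 unlike of 1 pairs (running 1/23).
Total adjacent occupied pairs: 23; unlike-type pairs: 1.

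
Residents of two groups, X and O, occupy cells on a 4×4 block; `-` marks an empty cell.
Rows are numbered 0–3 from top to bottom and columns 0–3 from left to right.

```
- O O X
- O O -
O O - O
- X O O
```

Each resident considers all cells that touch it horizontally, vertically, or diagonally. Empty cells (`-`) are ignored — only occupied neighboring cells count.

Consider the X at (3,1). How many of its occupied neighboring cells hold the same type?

Occupied neighbors of (3,1): (2,0)=O, (2,1)=O, (3,2)=O.
Same type (X): 0 of 3.

0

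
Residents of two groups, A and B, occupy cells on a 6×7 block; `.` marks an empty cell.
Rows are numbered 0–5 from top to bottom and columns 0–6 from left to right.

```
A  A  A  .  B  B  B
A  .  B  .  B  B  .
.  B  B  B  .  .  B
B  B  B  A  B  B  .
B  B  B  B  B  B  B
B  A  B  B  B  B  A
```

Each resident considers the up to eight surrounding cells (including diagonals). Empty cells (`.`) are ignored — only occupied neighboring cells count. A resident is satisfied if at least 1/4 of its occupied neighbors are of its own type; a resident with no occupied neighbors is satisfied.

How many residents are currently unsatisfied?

Row 0: (0,0)A 2/2 satisfied · (0,1)A 3/4 satisfied · (0,2)A 1/2 satisfied · (0,4)B 3/3 satisfied · (0,5)B 4/4 satisfied · (0,6)B 2/2 satisfied
Row 1: (1,0)A 2/3 satisfied · (1,2)B 3/5 satisfied · (1,4)B 4/4 satisfied · (1,5)B 5/5 satisfied
Row 2: (2,1)B 5/6 satisfied · (2,2)B 5/6 satisfied · (2,3)B 5/6 satisfied · (2,6)B 2/2 satisfied
Row 3: (3,0)B 4/4 satisfied · (3,1)B 7/7 satisfied · (3,2)B 7/8 satisfied · (3,3)A 0/7 not · (3,4)B 5/6 satisfied · (3,5)B 5/5 satisfied
Row 4: (4,0)B 4/5 satisfied · (4,1)B 7/8 satisfied · (4,2)B 6/8 satisfied · (4,3)B 7/8 satisfied · (4,4)B 7/8 satisfied · (4,5)B 6/7 satisfied · (4,6)B 3/4 satisfied
Row 5: (5,0)B 2/3 satisfied · (5,1)A 0/5 not · (5,2)B 4/5 satisfied · (5,3)B 5/5 satisfied · (5,4)B 5/5 satisfied · (5,5)B 4/5 satisfied · (5,6)A 0/3 not
Unsatisfied: (3,3), (5,1), (5,6) — 3 in total.

3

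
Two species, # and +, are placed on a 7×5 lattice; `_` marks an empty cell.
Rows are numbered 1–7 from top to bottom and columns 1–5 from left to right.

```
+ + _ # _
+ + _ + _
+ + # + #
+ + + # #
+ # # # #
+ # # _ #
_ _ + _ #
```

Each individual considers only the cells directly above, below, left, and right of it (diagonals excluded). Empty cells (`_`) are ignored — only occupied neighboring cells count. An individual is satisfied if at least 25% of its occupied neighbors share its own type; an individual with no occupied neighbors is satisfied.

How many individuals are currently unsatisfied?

Row 1: (1,1)+ 2/2 ok · (1,2)+ 2/2 ok · (1,4)# 0/1 unhappy
Row 2: (2,1)+ 3/3 ok · (2,2)+ 3/3 ok · (2,4)+ 1/2 ok
Row 3: (3,1)+ 3/3 ok · (3,2)+ 3/4 ok · (3,3)# 0/3 unhappy · (3,4)+ 1/4 ok · (3,5)# 1/2 ok
Row 4: (4,1)+ 3/3 ok · (4,2)+ 3/4 ok · (4,3)+ 1/4 ok · (4,4)# 2/4 ok · (4,5)# 3/3 ok
Row 5: (5,1)+ 2/3 ok · (5,2)# 2/4 ok · (5,3)# 3/4 ok · (5,4)# 3/3 ok · (5,5)# 3/3 ok
Row 6: (6,1)+ 1/2 ok · (6,2)# 2/3 ok · (6,3)# 2/3 ok · (6,5)# 2/2 ok
Row 7: (7,3)+ 0/1 unhappy · (7,5)# 1/1 ok
Unsatisfied: (1,4), (3,3), (7,3) — 3 in total.

3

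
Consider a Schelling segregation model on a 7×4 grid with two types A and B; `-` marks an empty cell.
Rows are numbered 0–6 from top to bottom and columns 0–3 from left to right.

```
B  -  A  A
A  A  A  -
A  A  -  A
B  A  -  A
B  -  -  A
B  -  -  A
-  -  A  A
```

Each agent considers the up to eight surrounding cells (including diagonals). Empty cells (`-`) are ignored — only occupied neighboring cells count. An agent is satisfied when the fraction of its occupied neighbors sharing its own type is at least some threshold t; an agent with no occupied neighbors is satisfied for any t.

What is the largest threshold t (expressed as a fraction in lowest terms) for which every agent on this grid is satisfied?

Row 0: (0,0)B 0/2 · (0,2)A 3/3 · (0,3)A 2/2
Row 1: (1,0)A 3/4 · (1,1)A 5/6 · (1,2)A 5/5
Row 2: (2,0)A 4/5 · (2,1)A 5/6 · (2,3)A 2/2
Row 3: (3,0)B 1/4 · (3,1)A 2/4 · (3,3)A 2/2
Row 4: (4,0)B 2/3 · (4,3)A 2/2
Row 5: (5,0)B 1/1 · (5,3)A 3/3
Row 6: (6,2)A 2/2 · (6,3)A 2/2
The smallest same-type fraction is 0/2 at (0,0), which reduces to 0/1. Any threshold above that leaves this agent unsatisfied.

0/1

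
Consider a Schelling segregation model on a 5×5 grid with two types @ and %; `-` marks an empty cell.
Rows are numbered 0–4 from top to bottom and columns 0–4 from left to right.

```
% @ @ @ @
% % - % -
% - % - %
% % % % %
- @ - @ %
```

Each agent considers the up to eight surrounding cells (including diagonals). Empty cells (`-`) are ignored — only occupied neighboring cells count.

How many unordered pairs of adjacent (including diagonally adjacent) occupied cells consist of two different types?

Scan each occupied cell's neighbors to the right and below (and the two forward diagonals) so each pair is counted once.
Row 0: %(0,0)–@(0,1)≠ %(0,0)–%(1,0)= %(0,0)–%(1,1)= @(0,1)–@(0,2)= @(0,1)–%(1,1)≠ @(0,1)–%(1,0)≠ @(0,2)–@(0,3)= @(0,2)–%(1,3)≠ @(0,2)–%(1,1)≠ @(0,3)–@(0,4)= @(0,3)–%(1,3)≠ @(0,4)–%(1,3)≠  → 7/12 unlike.
Row 1: %(1,0)–%(1,1)= %(1,0)–%(2,0)= %(1,1)–%(2,2)= %(1,1)–%(2,0)= %(1,3)–%(2,4)= %(1,3)–%(2,2)=  → 0/6 unlike.
Row 2: %(2,0)–%(3,0)= %(2,0)–%(3,1)= %(2,2)–%(3,2)= %(2,2)–%(3,3)= %(2,2)–%(3,1)= %(2,4)–%(3,4)= %(2,4)–%(3,3)=  → 0/7 unlike.
Row 3: %(3,0)–%(3,1)= %(3,0)–@(4,1)≠ %(3,1)–%(3,2)= %(3,1)–@(4,1)≠ %(3,2)–%(3,3)= %(3,2)–@(4,3)≠ %(3,2)–@(4,1)≠ %(3,3)–%(3,4)= %(3,3)–@(4,3)≠ %(3,3)–%(4,4)= %(3,4)–%(4,4)= %(3,4)–@(4,3)≠  → 6/12 unlike.
Row 4: @(4,3)–%(4,4)≠  → 1/1 unlike.
Total adjacent occupied pairs: 38; unlike-type pairs: 14.

14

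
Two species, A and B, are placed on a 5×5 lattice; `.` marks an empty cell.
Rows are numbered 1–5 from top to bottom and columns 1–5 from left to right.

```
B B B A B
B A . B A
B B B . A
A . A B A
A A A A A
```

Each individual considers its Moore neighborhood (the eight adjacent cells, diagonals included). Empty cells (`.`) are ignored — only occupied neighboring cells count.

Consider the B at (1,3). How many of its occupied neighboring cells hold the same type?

Occupied neighbors of (1,3): (1,2)=B, (1,4)=A, (2,2)=A, (2,4)=B.
Same type (B): 2 of 4.

2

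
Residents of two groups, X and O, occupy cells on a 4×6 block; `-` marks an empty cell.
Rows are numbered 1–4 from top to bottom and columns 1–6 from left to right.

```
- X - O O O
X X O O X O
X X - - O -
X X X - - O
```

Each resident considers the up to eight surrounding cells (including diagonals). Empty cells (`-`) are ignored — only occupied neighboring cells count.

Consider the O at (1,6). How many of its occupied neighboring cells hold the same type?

Occupied neighbors of (1,6): (1,5)=O, (2,5)=X, (2,6)=O.
Same type (O): 2 of 3.

2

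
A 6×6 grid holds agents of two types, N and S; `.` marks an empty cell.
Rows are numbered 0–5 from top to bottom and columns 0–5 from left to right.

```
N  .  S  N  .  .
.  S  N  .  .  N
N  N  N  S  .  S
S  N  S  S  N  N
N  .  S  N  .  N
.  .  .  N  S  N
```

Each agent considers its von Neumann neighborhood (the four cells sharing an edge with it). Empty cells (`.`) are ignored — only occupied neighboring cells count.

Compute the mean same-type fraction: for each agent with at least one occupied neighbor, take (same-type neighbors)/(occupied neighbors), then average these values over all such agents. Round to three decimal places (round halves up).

(0,0)N — no occupied neighbors
(0,2)S 0/2
(0,3)N 0/1
(1,1)S 0/2
(1,2)N 1/3
(1,5)N 0/1
(2,0)N 1/2
(2,1)N 3/4
(2,2)N 2/4
(2,3)S 1/2
(2,5)S 0/2
(3,0)S 0/3
(3,1)N 1/3
(3,2)S 2/4
(3,3)S 2/4
(3,4)N 1/2
(3,5)N 2/3
(4,0)N 0/1
(4,2)S 1/2
(4,3)N 1/3
(4,5)N 2/2
(5,3)N 1/2
(5,4)S 0/2
(5,5)N 1/2
Sum over 23 agents: 0/2 + 0/1 + 0/2 + 1/3 + 0/1 + 1/2 + 3/4 + 2/4 + 1/2 + 0/2 + 0/3 + 1/3 + 2/4 + 2/4 + 1/2 + 2/3 + 0/1 + 1/2 + 1/3 + 2/2 + 1/2 + 0/2 + 1/2 = 95/12; mean = 95/12 ÷ 23 = 95/276 = 0.344202… → 0.344.

0.344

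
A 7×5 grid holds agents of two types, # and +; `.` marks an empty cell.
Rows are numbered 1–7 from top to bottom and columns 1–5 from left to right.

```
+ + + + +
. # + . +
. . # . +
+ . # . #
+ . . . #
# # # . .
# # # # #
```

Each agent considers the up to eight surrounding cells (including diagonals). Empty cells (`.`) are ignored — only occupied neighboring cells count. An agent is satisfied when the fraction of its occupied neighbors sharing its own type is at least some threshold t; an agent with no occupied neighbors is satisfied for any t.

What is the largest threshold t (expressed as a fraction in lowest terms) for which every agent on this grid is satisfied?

(1,1)+ 1/2
(1,2)+ 3/4
(1,3)+ 3/4
(1,4)+ 4/4
(1,5)+ 2/2
(2,2)# 1/5
(2,3)+ 3/5
(2,5)+ 3/3
(3,3)# 2/3
(3,5)+ 1/2
(4,1)+ 1/1
(4,3)# 1/1
(4,5)# 1/2
(5,1)+ 1/3
(5,5)# 1/1
(6,1)# 3/4
(6,2)# 5/6
(6,3)# 4/4
(7,1)# 3/3
(7,2)# 5/5
(7,3)# 4/4
(7,4)# 3/3
(7,5)# 1/1
The smallest same-type fraction is 1/5 at (2,2), which reduces to 1/5. Any threshold above that leaves this agent unsatisfied.

1/5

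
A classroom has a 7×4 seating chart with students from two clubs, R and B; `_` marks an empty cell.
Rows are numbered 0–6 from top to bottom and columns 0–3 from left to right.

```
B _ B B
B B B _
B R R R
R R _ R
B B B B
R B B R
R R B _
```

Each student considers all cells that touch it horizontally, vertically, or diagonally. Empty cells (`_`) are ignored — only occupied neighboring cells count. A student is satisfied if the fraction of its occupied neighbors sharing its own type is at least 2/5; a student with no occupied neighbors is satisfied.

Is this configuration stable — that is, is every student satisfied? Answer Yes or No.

No

(0,0)B 2/2 satisfied
(0,2)B 3/3 satisfied
(0,3)B 2/2 satisfied
(1,0)B 3/4 satisfied
(1,1)B 5/7 satisfied
(1,2)B 3/6 satisfied
(2,0)B 2/5 satisfied
(2,1)R 3/7 satisfied
(2,2)R 4/6 satisfied
(2,3)R 2/3 satisfied
(3,0)R 2/5 satisfied
(3,1)R 3/7 satisfied
(3,3)R 2/4 satisfied
(4,0)B 2/5 satisfied
(4,1)B 4/7 satisfied
(4,2)B 4/7 satisfied
(4,3)B 2/4 satisfied
(5,0)R 2/5 satisfied
(5,1)B 5/8 satisfied
(5,2)B 5/7 satisfied
(5,3)R 0/4 not
(6,0)R 2/3 satisfied
(6,1)R 2/5 satisfied
(6,2)B 2/4 satisfied
For instance (5,3) has only 0/4 same-type neighbors, below 2/5.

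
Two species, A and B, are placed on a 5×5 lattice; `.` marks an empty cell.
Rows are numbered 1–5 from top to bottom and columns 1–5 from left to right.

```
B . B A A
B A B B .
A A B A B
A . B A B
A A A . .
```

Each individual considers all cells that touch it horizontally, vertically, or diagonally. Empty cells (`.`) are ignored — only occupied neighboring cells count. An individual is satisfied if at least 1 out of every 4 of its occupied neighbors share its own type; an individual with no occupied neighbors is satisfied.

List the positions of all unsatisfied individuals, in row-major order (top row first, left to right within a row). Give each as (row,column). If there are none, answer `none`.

(1,1)B 1/2 satisfied
(1,3)B 2/4 satisfied
(1,4)A 1/4 satisfied
(1,5)A 1/2 satisfied
(2,1)B 1/4 satisfied
(2,2)A 2/7 satisfied
(2,3)B 3/7 satisfied
(2,4)B 4/7 satisfied
(3,1)A 3/4 satisfied
(3,2)A 3/7 satisfied
(3,3)B 3/7 satisfied
(3,4)A 1/7 not
(3,5)B 2/4 satisfied
(4,1)A 4/4 satisfied
(4,3)B 1/6 not
(4,4)A 2/6 satisfied
(4,5)B 1/3 satisfied
(5,1)A 2/2 satisfied
(5,2)A 3/4 satisfied
(5,3)A 2/3 satisfied

(3,4), (4,3)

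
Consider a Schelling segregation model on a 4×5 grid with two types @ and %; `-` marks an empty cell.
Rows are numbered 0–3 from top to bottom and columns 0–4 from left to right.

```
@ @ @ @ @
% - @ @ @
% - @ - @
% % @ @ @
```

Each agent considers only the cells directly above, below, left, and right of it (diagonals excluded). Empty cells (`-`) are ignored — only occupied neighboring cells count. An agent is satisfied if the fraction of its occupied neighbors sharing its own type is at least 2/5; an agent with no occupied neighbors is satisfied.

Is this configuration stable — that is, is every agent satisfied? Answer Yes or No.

Yes

(0,0)@ 1/2 satisfied
(0,1)@ 2/2 satisfied
(0,2)@ 3/3 satisfied
(0,3)@ 3/3 satisfied
(0,4)@ 2/2 satisfied
(1,0)% 1/2 satisfied
(1,2)@ 3/3 satisfied
(1,3)@ 3/3 satisfied
(1,4)@ 3/3 satisfied
(2,0)% 2/2 satisfied
(2,2)@ 2/2 satisfied
(2,4)@ 2/2 satisfied
(3,0)% 2/2 satisfied
(3,1)% 1/2 satisfied
(3,2)@ 2/3 satisfied
(3,3)@ 2/2 satisfied
(3,4)@ 2/2 satisfied
All meet the threshold, so the configuration is stable.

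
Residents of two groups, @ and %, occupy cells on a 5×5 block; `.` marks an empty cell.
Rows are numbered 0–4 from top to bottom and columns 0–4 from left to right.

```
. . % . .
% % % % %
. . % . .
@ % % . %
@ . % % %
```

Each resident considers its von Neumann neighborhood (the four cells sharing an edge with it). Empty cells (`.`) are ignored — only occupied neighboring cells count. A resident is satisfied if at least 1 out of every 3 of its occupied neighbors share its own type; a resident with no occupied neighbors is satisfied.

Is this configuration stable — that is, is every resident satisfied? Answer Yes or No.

Yes

Row 0: (0,2)% 1/1 ✓
Row 1: (1,0)% 1/1 ✓ · (1,1)% 2/2 ✓ · (1,2)% 4/4 ✓ · (1,3)% 2/2 ✓ · (1,4)% 1/1 ✓
Row 2: (2,2)% 2/2 ✓
Row 3: (3,0)@ 1/2 ✓ · (3,1)% 1/2 ✓ · (3,2)% 3/3 ✓ · (3,4)% 1/1 ✓
Row 4: (4,0)@ 1/1 ✓ · (4,2)% 2/2 ✓ · (4,3)% 2/2 ✓ · (4,4)% 2/2 ✓
All meet the threshold, so the configuration is stable.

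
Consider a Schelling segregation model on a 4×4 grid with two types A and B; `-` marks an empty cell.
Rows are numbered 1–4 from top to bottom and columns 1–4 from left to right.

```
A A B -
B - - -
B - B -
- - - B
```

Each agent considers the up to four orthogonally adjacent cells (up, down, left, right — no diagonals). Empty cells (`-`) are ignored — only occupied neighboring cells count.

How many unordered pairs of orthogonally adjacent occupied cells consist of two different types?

2

Scan each occupied cell's neighbors to the right and below so each pair is counted once.
Row 1: A(1,1)–A(1,2)= A(1,1)–B(2,1)≠ A(1,2)–B(1,3)≠  → 2/3 unlike.
Row 2: B(2,1)–B(3,1)=  → 0/1 unlike.
Total adjacent occupied pairs: 4; unlike-type pairs: 2.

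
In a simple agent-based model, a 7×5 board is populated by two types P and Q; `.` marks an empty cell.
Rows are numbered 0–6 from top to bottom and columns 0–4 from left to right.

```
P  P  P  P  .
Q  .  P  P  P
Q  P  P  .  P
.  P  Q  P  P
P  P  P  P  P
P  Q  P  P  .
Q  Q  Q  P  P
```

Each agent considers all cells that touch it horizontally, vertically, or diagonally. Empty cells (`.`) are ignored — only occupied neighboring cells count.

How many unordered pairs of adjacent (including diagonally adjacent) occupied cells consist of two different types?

Scan each occupied cell's neighbors to the right and below (and the two forward diagonals) so each pair is counted once.
Row 0: P(0,0)–P(0,1)= P(0,0)–Q(1,0)≠ P(0,1)–P(0,2)= P(0,1)–P(1,2)= P(0,1)–Q(1,0)≠ P(0,2)–P(0,3)= P(0,2)–P(1,2)= P(0,2)–P(1,3)= P(0,3)–P(1,3)= P(0,3)–P(1,4)= P(0,3)–P(1,2)=  → 2/11 unlike.
Row 1: Q(1,0)–Q(2,0)= Q(1,0)–P(2,1)≠ P(1,2)–P(1,3)= P(1,2)–P(2,2)= P(1,2)–P(2,1)= P(1,3)–P(1,4)= P(1,3)–P(2,4)= P(1,3)–P(2,2)= P(1,4)–P(2,4)=  → 1/9 unlike.
Row 2: Q(2,0)–P(2,1)≠ Q(2,0)–P(3,1)≠ P(2,1)–P(2,2)= P(2,1)–P(3,1)= P(2,1)–Q(3,2)≠ P(2,2)–Q(3,2)≠ P(2,2)–P(3,3)= P(2,2)–P(3,1)= P(2,4)–P(3,4)= P(2,4)–P(3,3)=  → 4/10 unlike.
Row 3: P(3,1)–Q(3,2)≠ P(3,1)–P(4,1)= P(3,1)–P(4,2)= P(3,1)–P(4,0)= Q(3,2)–P(3,3)≠ Q(3,2)–P(4,2)≠ Q(3,2)–P(4,3)≠ Q(3,2)–P(4,1)≠ P(3,3)–P(3,4)= P(3,3)–P(4,3)= P(3,3)–P(4,4)= P(3,3)–P(4,2)= P(3,4)–P(4,4)= P(3,4)–P(4,3)=  → 5/14 unlike.
Row 4: P(4,0)–P(4,1)= P(4,0)–P(5,0)= P(4,0)–Q(5,1)≠ P(4,1)–P(4,2)= P(4,1)–Q(5,1)≠ P(4,1)–P(5,2)= P(4,1)–P(5,0)= P(4,2)–P(4,3)= P(4,2)–P(5,2)= P(4,2)–P(5,3)= P(4,2)–Q(5,1)≠ P(4,3)–P(4,4)= P(4,3)–P(5,3)= P(4,3)–P(5,2)= P(4,4)–P(5,3)=  → 3/15 unlike.
Row 5: P(5,0)–Q(5,1)≠ P(5,0)–Q(6,0)≠ P(5,0)–Q(6,1)≠ Q(5,1)–P(5,2)≠ Q(5,1)–Q(6,1)= Q(5,1)–Q(6,2)= Q(5,1)–Q(6,0)= P(5,2)–P(5,3)= P(5,2)–Q(6,2)≠ P(5,2)–P(6,3)= P(5,2)–Q(6,1)≠ P(5,3)–P(6,3)= P(5,3)–P(6,4)= P(5,3)–Q(6,2)≠  → 7/14 unlike.
Row 6: Q(6,0)–Q(6,1)= Q(6,1)–Q(6,2)= Q(6,2)–P(6,3)≠ P(6,3)–P(6,4)=  → 1/4 unlike.
Total adjacent occupied pairs: 77; unlike-type pairs: 23.

23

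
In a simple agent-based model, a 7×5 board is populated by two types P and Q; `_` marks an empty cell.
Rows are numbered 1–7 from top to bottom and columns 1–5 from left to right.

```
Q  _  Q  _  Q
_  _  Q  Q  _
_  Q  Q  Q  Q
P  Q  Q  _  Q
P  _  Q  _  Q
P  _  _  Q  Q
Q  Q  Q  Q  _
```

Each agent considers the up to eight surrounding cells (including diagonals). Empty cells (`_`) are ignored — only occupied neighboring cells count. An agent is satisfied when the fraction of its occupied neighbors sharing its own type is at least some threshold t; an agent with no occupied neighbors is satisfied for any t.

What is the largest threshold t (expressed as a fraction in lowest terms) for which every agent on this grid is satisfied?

1/3

Row 1: (1,1)Q — no occupied neighbors · (1,3)Q 2/2 · (1,5)Q 1/1
Row 2: (2,3)Q 5/5 · (2,4)Q 6/6
Row 3: (3,2)Q 4/5 · (3,3)Q 6/6 · (3,4)Q 6/6 · (3,5)Q 3/3
Row 4: (4,1)P 1/3 · (4,2)Q 4/6 · (4,3)Q 5/5 · (4,5)Q 3/3
Row 5: (5,1)P 2/3 · (5,3)Q 3/3 · (5,5)Q 3/3
Row 6: (6,1)P 1/3 · (6,4)Q 5/5 · (6,5)Q 3/3
Row 7: (7,1)Q 1/2 · (7,2)Q 2/3 · (7,3)Q 3/3 · (7,4)Q 3/3
The smallest same-type fraction is 1/3 at (4,1), which reduces to 1/3. Any threshold above that leaves this agent unsatisfied.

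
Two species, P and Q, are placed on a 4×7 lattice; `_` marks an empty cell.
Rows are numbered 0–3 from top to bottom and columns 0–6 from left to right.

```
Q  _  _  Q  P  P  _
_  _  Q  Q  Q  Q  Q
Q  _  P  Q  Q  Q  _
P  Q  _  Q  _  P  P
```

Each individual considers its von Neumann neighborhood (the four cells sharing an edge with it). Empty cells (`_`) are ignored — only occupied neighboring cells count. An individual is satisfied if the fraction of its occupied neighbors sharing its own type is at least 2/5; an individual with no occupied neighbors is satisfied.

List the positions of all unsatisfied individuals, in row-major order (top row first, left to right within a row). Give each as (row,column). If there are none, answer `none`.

(0,4), (2,0), (2,2), (3,0), (3,1)

(0,0)Q 0/0 satisfied
(0,3)Q 1/2 satisfied
(0,4)P 1/3 not
(0,5)P 1/2 satisfied
(1,2)Q 1/2 satisfied
(1,3)Q 4/4 satisfied
(1,4)Q 3/4 satisfied
(1,5)Q 3/4 satisfied
(1,6)Q 1/1 satisfied
(2,0)Q 0/1 not
(2,2)P 0/2 not
(2,3)Q 3/4 satisfied
(2,4)Q 3/3 satisfied
(2,5)Q 2/3 satisfied
(3,0)P 0/2 not
(3,1)Q 0/1 not
(3,3)Q 1/1 satisfied
(3,5)P 1/2 satisfied
(3,6)P 1/1 satisfied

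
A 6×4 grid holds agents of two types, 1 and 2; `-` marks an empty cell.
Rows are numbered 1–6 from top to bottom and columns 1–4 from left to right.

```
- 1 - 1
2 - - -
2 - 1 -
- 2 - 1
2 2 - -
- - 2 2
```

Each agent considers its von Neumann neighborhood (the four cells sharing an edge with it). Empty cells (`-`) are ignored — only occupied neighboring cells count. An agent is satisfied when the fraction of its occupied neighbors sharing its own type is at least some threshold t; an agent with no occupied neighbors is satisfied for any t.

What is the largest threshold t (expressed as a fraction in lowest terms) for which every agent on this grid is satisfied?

1/1

Row 1: (1,2)1 — no occupied neighbors · (1,4)1 — no occupied neighbors
Row 2: (2,1)2 1/1
Row 3: (3,1)2 1/1 · (3,3)1 — no occupied neighbors
Row 4: (4,2)2 1/1 · (4,4)1 — no occupied neighbors
Row 5: (5,1)2 1/1 · (5,2)2 2/2
Row 6: (6,3)2 1/1 · (6,4)2 1/1
The smallest same-type fraction is 1/1 at (2,1), which reduces to 1/1. Any threshold above that leaves this agent unsatisfied.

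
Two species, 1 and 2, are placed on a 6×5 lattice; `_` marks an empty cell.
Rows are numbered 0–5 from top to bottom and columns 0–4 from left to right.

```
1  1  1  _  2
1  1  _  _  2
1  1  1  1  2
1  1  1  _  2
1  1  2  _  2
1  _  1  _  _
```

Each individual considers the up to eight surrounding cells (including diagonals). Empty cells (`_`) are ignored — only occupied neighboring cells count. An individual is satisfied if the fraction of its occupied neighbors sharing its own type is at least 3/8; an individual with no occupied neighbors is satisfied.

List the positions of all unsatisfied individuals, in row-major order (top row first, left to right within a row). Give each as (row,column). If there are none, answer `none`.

(0,0)1 3/3 satisfied
(0,1)1 4/4 satisfied
(0,2)1 2/2 satisfied
(0,4)2 1/1 satisfied
(1,0)1 5/5 satisfied
(1,1)1 7/7 satisfied
(1,4)2 2/3 satisfied
(2,0)1 5/5 satisfied
(2,1)1 7/7 satisfied
(2,2)1 5/5 satisfied
(2,3)1 2/5 satisfied
(2,4)2 2/3 satisfied
(3,0)1 5/5 satisfied
(3,1)1 7/8 satisfied
(3,2)1 5/6 satisfied
(3,4)2 2/3 satisfied
(4,0)1 4/4 satisfied
(4,1)1 6/7 satisfied
(4,2)2 0/4 not
(4,4)2 1/1 satisfied
(5,0)1 2/2 satisfied
(5,2)1 1/2 satisfied

(4,2)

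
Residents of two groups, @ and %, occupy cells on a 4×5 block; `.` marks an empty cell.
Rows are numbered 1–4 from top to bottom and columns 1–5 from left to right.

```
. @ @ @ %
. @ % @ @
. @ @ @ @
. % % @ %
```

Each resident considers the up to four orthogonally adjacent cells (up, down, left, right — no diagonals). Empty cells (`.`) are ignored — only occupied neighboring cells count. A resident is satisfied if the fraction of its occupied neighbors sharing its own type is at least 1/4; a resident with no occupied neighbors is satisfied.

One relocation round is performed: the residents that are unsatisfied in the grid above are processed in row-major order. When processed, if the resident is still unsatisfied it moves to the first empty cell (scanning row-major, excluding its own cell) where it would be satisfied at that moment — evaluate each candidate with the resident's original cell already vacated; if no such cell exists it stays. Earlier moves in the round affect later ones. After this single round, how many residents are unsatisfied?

0

Initially unsatisfied (in order): (1,5), (2,3), (4,5).
  (1,5) → (4,1).
  (2,3) → (3,1).
  (4,5) → (2,1).
Resulting grid:
. @ @ @ .
% @ . @ @
% @ @ @ @
% % % @ .
All satisfied now.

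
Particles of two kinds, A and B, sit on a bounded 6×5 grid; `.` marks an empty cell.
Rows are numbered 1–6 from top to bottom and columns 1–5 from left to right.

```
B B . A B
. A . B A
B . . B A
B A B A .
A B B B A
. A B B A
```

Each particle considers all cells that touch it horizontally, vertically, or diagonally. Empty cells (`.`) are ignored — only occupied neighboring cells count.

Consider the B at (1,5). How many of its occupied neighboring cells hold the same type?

Occupied neighbors of (1,5): (1,4)=A, (2,4)=B, (2,5)=A.
Same type (B): 1 of 3.

1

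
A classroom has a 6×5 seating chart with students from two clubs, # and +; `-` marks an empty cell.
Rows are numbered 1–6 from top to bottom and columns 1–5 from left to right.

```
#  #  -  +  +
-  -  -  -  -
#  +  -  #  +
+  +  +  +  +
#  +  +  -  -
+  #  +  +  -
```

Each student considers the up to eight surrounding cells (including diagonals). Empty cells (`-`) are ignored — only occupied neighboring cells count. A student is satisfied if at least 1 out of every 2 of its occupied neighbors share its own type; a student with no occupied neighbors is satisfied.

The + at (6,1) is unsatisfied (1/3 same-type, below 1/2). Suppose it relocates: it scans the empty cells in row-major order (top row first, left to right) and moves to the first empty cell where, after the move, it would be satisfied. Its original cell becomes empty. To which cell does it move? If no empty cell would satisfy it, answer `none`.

(1,3)

Vacating (6,1). Empty cells in order:
  (1,3): 1/2 same-type → satisfied — stop here.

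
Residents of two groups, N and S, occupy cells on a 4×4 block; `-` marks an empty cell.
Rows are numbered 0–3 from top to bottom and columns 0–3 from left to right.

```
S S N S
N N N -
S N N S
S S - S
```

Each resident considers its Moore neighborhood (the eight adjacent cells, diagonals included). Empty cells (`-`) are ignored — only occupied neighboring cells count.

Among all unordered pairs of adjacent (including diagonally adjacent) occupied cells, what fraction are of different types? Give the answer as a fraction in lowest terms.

17/32

Scan each occupied cell's neighbors to the right and below (and the two forward diagonals) so each pair is counted once.
Row 0: S(0,0)–S(0,1)= S(0,0)–N(1,0)≠ S(0,0)–N(1,1)≠ S(0,1)–N(0,2)≠ S(0,1)–N(1,1)≠ S(0,1)–N(1,2)≠ S(0,1)–N(1,0)≠ N(0,2)–S(0,3)≠ N(0,2)–N(1,2)= N(0,2)–N(1,1)= S(0,3)–N(1,2)≠  → 8/11 unlike.
Row 1: N(1,0)–N(1,1)= N(1,0)–S(2,0)≠ N(1,0)–N(2,1)= N(1,1)–N(1,2)= N(1,1)–N(2,1)= N(1,1)–N(2,2)= N(1,1)–S(2,0)≠ N(1,2)–N(2,2)= N(1,2)–S(2,3)≠ N(1,2)–N(2,1)=  → 3/10 unlike.
Row 2: S(2,0)–N(2,1)≠ S(2,0)–S(3,0)= S(2,0)–S(3,1)= N(2,1)–N(2,2)= N(2,1)–S(3,1)≠ N(2,1)–S(3,0)≠ N(2,2)–S(2,3)≠ N(2,2)–S(3,3)≠ N(2,2)–S(3,1)≠ S(2,3)–S(3,3)=  → 6/10 unlike.
Row 3: S(3,0)–S(3,1)=  → 0/1 unlike.
Total adjacent occupied pairs: 32; unlike-type pairs: 17.
17/32 is already in lowest terms.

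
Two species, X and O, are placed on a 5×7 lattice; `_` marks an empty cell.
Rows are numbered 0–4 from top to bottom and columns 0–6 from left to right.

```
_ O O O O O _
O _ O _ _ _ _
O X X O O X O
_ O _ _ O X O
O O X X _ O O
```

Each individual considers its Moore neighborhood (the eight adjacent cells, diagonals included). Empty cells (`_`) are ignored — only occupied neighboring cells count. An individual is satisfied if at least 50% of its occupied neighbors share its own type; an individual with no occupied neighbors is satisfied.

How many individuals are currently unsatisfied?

6

Row 0: (0,1)O 3/3 ✓ · (0,2)O 3/3 ✓ · (0,3)O 3/3 ✓ · (0,4)O 2/2 ✓ · (0,5)O 1/1 ✓
Row 1: (1,0)O 2/3 ✓ · (1,2)O 4/6 ✓
Row 2: (2,0)O 2/3 ✓ · (2,1)X 1/5 ✗ · (2,2)X 1/4 ✗ · (2,3)O 3/4 ✓ · (2,4)O 2/4 ✓ · (2,5)X 1/5 ✗ · (2,6)O 1/3 ✗
Row 3: (3,1)O 3/6 ✓ · (3,4)O 3/6 ✓ · (3,5)X 1/7 ✗ · (3,6)O 3/5 ✓
Row 4: (4,0)O 2/2 ✓ · (4,1)O 2/3 ✓ · (4,2)X 1/3 ✗ · (4,3)X 1/2 ✓ · (4,5)O 3/4 ✓ · (4,6)O 2/3 ✓
Unsatisfied: (2,1), (2,2), (2,5), (2,6), (3,5), (4,2) — 6 in total.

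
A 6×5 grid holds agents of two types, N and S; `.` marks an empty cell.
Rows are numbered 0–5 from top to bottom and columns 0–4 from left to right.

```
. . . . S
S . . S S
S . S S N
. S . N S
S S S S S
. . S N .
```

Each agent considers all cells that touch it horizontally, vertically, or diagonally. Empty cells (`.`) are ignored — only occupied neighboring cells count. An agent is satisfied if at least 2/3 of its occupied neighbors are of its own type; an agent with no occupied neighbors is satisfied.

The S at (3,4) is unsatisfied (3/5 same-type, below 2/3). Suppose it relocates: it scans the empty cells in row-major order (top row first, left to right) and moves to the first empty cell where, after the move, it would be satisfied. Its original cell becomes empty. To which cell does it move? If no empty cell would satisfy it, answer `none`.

(0,0)

Vacating (3,4). Empty cells in order:
  (0,0): 1/1 same-type → satisfied — stop here.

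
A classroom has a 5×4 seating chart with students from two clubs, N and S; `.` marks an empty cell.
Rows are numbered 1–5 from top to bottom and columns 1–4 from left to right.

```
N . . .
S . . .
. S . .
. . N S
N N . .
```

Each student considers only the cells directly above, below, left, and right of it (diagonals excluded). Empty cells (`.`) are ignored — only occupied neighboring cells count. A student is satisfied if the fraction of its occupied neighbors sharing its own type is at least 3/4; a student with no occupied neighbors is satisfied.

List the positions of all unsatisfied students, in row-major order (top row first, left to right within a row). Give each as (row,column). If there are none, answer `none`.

(1,1)N 0/1 unhappy
(2,1)S 0/1 unhappy
(3,2)S 0/0 ok
(4,3)N 0/1 unhappy
(4,4)S 0/1 unhappy
(5,1)N 1/1 ok
(5,2)N 1/1 ok

(1,1), (2,1), (4,3), (4,4)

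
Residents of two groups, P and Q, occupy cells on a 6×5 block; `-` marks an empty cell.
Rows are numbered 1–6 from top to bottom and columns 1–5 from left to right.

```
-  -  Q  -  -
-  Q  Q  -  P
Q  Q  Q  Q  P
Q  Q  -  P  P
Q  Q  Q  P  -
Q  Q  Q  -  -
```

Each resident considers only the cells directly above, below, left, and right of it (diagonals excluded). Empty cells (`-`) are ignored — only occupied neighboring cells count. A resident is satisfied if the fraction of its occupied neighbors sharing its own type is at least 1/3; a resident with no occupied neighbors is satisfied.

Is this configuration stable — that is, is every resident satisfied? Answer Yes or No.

Yes

(1,3)Q 1/1 satisfied
(2,2)Q 2/2 satisfied
(2,3)Q 3/3 satisfied
(2,5)P 1/1 satisfied
(3,1)Q 2/2 satisfied
(3,2)Q 4/4 satisfied
(3,3)Q 3/3 satisfied
(3,4)Q 1/3 satisfied
(3,5)P 2/3 satisfied
(4,1)Q 3/3 satisfied
(4,2)Q 3/3 satisfied
(4,4)P 2/3 satisfied
(4,5)P 2/2 satisfied
(5,1)Q 3/3 satisfied
(5,2)Q 4/4 satisfied
(5,3)Q 2/3 satisfied
(5,4)P 1/2 satisfied
(6,1)Q 2/2 satisfied
(6,2)Q 3/3 satisfied
(6,3)Q 2/2 satisfied
All meet the threshold, so the configuration is stable.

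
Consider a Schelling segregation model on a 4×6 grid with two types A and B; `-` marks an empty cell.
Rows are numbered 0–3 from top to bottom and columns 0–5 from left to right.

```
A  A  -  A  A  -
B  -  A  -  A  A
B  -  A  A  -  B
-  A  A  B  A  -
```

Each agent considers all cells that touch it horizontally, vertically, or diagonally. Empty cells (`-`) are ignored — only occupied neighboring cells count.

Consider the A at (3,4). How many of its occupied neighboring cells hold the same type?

Occupied neighbors of (3,4): (2,3)=A, (2,5)=B, (3,3)=B.
Same type (A): 1 of 3.

1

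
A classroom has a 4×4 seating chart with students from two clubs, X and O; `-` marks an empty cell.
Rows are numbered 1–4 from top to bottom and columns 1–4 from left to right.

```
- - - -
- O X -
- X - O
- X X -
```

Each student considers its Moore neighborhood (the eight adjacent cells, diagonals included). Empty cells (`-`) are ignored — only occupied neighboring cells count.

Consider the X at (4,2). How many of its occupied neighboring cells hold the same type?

Occupied neighbors of (4,2): (3,2)=X, (4,3)=X.
Same type (X): 2 of 2.

2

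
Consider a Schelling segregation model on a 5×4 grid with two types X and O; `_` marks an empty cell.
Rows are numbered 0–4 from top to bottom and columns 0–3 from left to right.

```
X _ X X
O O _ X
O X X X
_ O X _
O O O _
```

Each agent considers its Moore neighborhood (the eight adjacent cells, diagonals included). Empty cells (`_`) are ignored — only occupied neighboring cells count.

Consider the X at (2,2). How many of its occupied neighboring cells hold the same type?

4

Occupied neighbors of (2,2): (1,1)=O, (1,3)=X, (2,1)=X, (2,3)=X, (3,1)=O, (3,2)=X.
Same type (X): 4 of 6.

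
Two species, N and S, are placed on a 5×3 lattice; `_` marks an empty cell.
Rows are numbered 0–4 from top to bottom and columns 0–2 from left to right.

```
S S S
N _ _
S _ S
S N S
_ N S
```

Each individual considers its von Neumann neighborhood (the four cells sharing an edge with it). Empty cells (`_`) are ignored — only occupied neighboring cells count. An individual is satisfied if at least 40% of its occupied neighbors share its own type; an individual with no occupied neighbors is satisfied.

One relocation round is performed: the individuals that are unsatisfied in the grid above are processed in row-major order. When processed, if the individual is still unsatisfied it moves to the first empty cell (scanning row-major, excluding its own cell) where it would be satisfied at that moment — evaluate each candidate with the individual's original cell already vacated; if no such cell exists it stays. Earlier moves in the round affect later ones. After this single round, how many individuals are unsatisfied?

2

Initially unsatisfied (in order): (1,0), (3,1).
  (1,0) → (4,0).
  (3,1): no empty cell satisfies it; stays.
Resulting grid:
S S S
_ _ _
S _ S
S N S
N N S
Unsatisfied now: (3,0), (3,1).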